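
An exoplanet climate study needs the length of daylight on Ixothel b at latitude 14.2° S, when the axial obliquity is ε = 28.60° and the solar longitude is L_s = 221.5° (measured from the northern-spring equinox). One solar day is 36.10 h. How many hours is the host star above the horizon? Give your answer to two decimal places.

19.02 h

Solar declination: sin δ = sin ε · sin L_s = sin 28.60° × sin 221.5° = -0.31719, so δ = -18.493°.
cos h₀ = −tan ϕ · tan δ = −tan(-14.2°) × tan(-18.493°) = -0.0846, so h₀ = 1.6555 rad = 94.85°.
Daylight = 2h₀/(2π) × 36.10 h = (1.6555/π) × 36.10 = 19.02 h.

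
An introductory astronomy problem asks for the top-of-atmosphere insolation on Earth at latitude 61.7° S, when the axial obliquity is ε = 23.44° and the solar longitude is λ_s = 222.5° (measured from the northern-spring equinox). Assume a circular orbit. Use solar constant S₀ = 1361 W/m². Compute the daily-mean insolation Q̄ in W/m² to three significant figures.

Solar declination: sin δ = sin ε · sin λ_s = sin 23.44° × sin 222.5° = -0.26874, so δ = -15.589°.
cos H₀ = −tan(-61.7°) tan(-15.589°) = -0.5182, H₀ = 2.1155 rad.
Bracket: H₀ sin φ sin δ + cos φ cos δ sin H₀ = 2.1155×-0.88048×-0.26874 + 0.47409×0.96321×0.85528 = 0.500570 + 0.390562 = 0.891132.
Q̄ = (S₀/π) × [bracket] = (1361/π) × 0.891132 = 386.1 W/m².

Q̄ ≈ 386 W/m²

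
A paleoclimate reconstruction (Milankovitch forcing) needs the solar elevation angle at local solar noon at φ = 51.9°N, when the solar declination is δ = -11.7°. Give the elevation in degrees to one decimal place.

At local noon the hour angle is zero, so the zenith angle equals |φ − δ| = |+51.9° − (-11.700°)| = 63.600°.
Elevation = 90° − 63.600° = 26.4°.

26.4°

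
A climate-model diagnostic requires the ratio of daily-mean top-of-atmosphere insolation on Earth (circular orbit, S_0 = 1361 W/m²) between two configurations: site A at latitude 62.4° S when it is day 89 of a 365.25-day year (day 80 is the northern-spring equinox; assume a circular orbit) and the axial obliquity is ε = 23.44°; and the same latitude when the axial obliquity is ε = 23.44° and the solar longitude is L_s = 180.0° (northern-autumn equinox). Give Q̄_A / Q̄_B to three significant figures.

— Configuration A (ϕ=-62.4°):
Solar longitude: L_s = 360° × (89 − 80)/365.25 = 8.871°.
sin δ = sin 23.44° × sin 8.871° = 0.06134, so δ = +3.517°.
cos h₀ = −tan(-62.4°) tan(+3.517°) = 0.1176, h₀ = 1.4530 rad.
Bracket: h₀ sin ϕ sin δ + cos ϕ cos δ sin h₀ = 1.4530×-0.88620×0.06134 + 0.46330×0.99812×0.99307 = -0.078984 + 0.459224 = 0.380240.
Q̄ = (S_0/π) × [bracket] = (1361/π) × 0.380240 = 164.73 W/m².
— Configuration B (ϕ=-62.4°):
Solar declination: sin δ = sin ε · sin L_s = sin 23.44° × sin 180.0° = 0.00000, so δ = +0.000°.
cos h₀ = −tan(-62.4°) tan(+0.000°) = 0.0000, h₀ = 1.5708 rad.
Bracket: h₀ sin ϕ sin δ + cos ϕ cos δ sin h₀ = 1.5708×-0.88620×0.00000 + 0.46330×1.00000×1.00000 = -0.000000 + 0.463300 = 0.463300.
Q̄ = (S_0/π) × [bracket] = (1361/π) × 0.463300 = 200.71 W/m².
Ratio Q̄_A / Q̄_B = 164.73 / 200.71 = 0.8207.

Q̄_A / Q̄_B ≈ 0.821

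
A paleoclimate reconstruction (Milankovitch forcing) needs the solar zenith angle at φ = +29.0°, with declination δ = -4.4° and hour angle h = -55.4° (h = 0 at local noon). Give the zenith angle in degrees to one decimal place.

cos θ_z = sin φ sin δ + cos φ cos δ cos h = -0.037194 + 0.495184 = 0.457990.
θ_z = arccos(0.457990) = 62.7°.

θ_z = 62.7°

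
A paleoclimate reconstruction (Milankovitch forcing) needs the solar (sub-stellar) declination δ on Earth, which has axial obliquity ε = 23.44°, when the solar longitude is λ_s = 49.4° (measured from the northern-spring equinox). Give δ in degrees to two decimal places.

δ = +17.58°

sin δ = sin ε · sin λ_s = sin 23.44° × sin 49.4° = 0.302029.
δ = arcsin(0.302029) = +17.58°.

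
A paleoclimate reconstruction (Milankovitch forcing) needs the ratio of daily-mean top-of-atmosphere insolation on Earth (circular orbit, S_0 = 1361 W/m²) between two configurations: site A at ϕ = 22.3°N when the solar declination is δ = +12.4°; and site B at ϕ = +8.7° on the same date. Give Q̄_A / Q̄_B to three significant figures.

— Configuration A (ϕ=+22.3°):
cos h₀ = −tan(+22.3°) tan(+12.400°) = -0.0902, h₀ = 1.6611 rad.
Bracket: h₀ sin ϕ sin δ + cos ϕ cos δ sin h₀ = 1.6611×0.37946×0.21474 + 0.92521×0.97667×0.99593 = 0.135355 + 0.899947 = 1.035302.
Q̄ = (S_0/π) × [bracket] = (1361/π) × 1.035302 = 448.51 W/m².
— Configuration B (ϕ=+8.7°):
cos h₀ = −tan(+8.7°) tan(+12.400°) = -0.0336, h₀ = 1.6044 rad.
Bracket: h₀ sin ϕ sin δ + cos ϕ cos δ sin h₀ = 1.6044×0.15126×0.21474 + 0.98849×0.97667×0.99943 = 0.052113 + 0.964878 = 1.016991.
Q̄ = (S_0/π) × [bracket] = (1361/π) × 1.016991 = 440.58 W/m².
Ratio Q̄_A / Q̄_B = 448.51 / 440.58 = 1.018.

Q̄_A / Q̄_B ≈ 1.02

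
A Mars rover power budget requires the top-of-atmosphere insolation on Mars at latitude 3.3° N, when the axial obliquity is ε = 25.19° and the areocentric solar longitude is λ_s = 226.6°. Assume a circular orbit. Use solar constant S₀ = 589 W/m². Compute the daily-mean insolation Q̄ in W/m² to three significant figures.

sin δ = sin 25.19° × sin 226.6° = -0.30925, so δ = -18.014°.
cos H₀ = −tan(+3.3°) tan(-18.014°) = 0.0188, H₀ = 1.5520 rad.
Bracket: H₀ sin φ sin δ + cos φ cos δ sin H₀ = 1.5520×0.05756×-0.30925 + 0.99834×0.95098×0.99982 = -0.027626 + 0.949230 = 0.921604.
Q̄ = (S₀/π) × [bracket] = (589/π) × 0.921604 = 172.8 W/m².

Q̄ ≈ 173 W/m²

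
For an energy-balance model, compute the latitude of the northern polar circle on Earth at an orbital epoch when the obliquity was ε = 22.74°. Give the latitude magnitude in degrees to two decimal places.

67.26°

The polar circle is the lowest latitude that experiences at least one full rotation of continuous daylight at the northern-summer solstice; it lies at |ϕ| = 90° − ε = 90° − 22.74° = 67.26°.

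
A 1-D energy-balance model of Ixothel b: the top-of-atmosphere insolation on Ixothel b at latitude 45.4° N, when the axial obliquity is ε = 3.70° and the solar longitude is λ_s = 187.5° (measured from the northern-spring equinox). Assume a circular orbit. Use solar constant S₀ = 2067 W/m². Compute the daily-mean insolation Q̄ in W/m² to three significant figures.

Q̄ ≈ 456 W/m²

Solar declination: sin δ = sin ε · sin λ_s = sin 3.70° × sin 187.5° = -0.00842, so δ = -0.483°.
cos H₀ = −tan(+45.4°) tan(-0.483°) = 0.0085, H₀ = 1.5623 rad.
Bracket: H₀ sin φ sin δ + cos φ cos δ sin H₀ = 1.5623×0.71203×-0.00842 + 0.70215×0.99996×0.99996 = -0.009366 + 0.702094 = 0.692728.
Q̄ = (S₀/π) × [bracket] = (2067/π) × 0.692728 = 455.8 W/m².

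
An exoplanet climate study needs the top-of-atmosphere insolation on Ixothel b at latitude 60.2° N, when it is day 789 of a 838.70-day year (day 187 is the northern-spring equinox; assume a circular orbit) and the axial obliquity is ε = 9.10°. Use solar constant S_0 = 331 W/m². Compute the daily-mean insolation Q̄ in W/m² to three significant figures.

Q̄ ≈ 31.4 W/m²

Solar longitude: L_s = 360° × (789 − 187)/838.70 = 258.400°.
sin δ = sin 9.10° × sin 258.400° = -0.15493, so δ = -8.913°.
cos h₀ = −tan(+60.2°) tan(-8.913°) = 0.2738, h₀ = 1.2934 rad.
Bracket: h₀ sin ϕ sin δ + cos ϕ cos δ sin h₀ = 1.2934×0.86777×-0.15493 + 0.49697×0.98793×0.96178 = -0.173889 + 0.472207 = 0.298318.
Q̄ = (S_0/π) × [bracket] = (331/π) × 0.298318 = 31.43 W/m².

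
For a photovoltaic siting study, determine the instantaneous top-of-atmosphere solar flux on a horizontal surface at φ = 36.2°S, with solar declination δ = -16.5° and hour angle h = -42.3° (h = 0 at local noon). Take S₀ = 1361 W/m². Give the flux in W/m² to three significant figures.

cos θ_z = sin φ sin δ + cos φ cos δ cos h = 0.167741 + 0.572274 = 0.740015.
Flux = S₀ · cos θ_z = 1361 × 0.740015 = 1007 W/m².

1.01e+03 W/m²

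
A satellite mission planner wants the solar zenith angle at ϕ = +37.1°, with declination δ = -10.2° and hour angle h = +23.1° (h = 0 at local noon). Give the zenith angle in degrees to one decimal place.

θ_z = 52.0°

cos θ_z = sin ϕ sin δ + cos ϕ cos δ cos h = -0.106819 + 0.722040 = 0.615221.
θ_z = arccos(0.615221) = 52.0°.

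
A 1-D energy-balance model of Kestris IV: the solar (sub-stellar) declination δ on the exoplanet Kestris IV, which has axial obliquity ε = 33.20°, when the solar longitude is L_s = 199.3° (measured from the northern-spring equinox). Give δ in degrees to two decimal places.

δ = -10.43°

sin δ = sin ε · sin L_s = sin 33.20° × sin 199.3° = -0.180978.
δ = arcsin(-0.180978) = -10.43°.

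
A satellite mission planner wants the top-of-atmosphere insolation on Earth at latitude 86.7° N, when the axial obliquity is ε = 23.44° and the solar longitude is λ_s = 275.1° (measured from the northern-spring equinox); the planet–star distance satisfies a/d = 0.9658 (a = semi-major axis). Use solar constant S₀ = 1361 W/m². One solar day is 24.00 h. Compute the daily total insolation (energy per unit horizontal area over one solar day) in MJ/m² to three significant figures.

0.00 MJ/m²

Solar declination: sin δ = sin ε · sin λ_s = sin 23.44° × sin 275.1° = -0.39621, so δ = -23.342°.
cos H₀ = −tan(+86.7°) tan(-23.342°) = 7.4841 ≥ 1 ⇒ polar night, H₀ = 0 and Q̄ = 0.
Inverse-square distance factor (a/d)² = 0.9658² = 0.932770.
Daily total = Q̄ × 24.00 h × 3600 s/h = 0.00 MJ/m².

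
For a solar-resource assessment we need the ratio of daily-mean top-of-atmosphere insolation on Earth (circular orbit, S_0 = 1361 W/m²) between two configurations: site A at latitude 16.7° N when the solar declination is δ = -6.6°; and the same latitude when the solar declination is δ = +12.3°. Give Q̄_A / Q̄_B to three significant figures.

— Configuration A (ϕ=+16.7°):
cos h₀ = −tan(+16.7°) tan(-6.600°) = 0.0347, h₀ = 1.5361 rad.
Bracket: h₀ sin ϕ sin δ + cos ϕ cos δ sin h₀ = 1.5361×0.28736×-0.11494 + 0.95782×0.99337×0.99940 = -0.050736 + 0.950899 = 0.900163.
Q̄ = (S_0/π) × [bracket] = (1361/π) × 0.900163 = 389.97 W/m².
— Configuration B (ϕ=+16.7°):
cos h₀ = −tan(+16.7°) tan(+12.300°) = -0.0654, h₀ = 1.6363 rad.
Bracket: h₀ sin ϕ sin δ + cos ϕ cos δ sin h₀ = 1.6363×0.28736×0.21303 + 0.95782×0.97705×0.99786 = 0.100168 + 0.933835 = 1.034003.
Q̄ = (S_0/π) × [bracket] = (1361/π) × 1.034003 = 447.95 W/m².
Ratio Q̄_A / Q̄_B = 389.97 / 447.95 = 0.8706.

Q̄_A / Q̄_B ≈ 0.871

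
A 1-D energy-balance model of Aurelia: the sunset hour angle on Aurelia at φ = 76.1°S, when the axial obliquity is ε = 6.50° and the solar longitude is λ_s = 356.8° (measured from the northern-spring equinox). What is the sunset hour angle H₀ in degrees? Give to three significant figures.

H₀ = 91.5°

Solar declination: sin δ = sin ε · sin λ_s = sin 6.50° × sin 356.8° = -0.00632, so δ = -0.362°.
cos H₀ = −tan φ · tan δ = −tan(-76.1°) × tan(-0.362°) = -0.0255, so H₀ = 1.5963 rad = 91.46°.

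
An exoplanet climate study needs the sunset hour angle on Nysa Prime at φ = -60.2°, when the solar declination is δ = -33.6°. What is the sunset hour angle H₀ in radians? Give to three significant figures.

H₀ = 3.14 rad

Sunrise equation: cos H₀ = −tan φ · tan δ = -1.1601 ≤ −1, so the host star never sets (polar day) and H₀ = π.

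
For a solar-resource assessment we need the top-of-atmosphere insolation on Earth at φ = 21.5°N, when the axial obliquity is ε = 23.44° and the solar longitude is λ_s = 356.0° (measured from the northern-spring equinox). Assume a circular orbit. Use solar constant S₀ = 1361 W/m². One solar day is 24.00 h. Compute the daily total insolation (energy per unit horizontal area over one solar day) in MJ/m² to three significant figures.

Solar declination: sin δ = sin ε · sin λ_s = sin 23.44° × sin 356.0° = -0.02775, so δ = -1.590°.
cos H₀ = −tan(+21.5°) tan(-1.590°) = 0.0109, H₀ = 1.5599 rad.
Bracket: H₀ sin φ sin δ + cos φ cos δ sin H₀ = 1.5599×0.36650×-0.02775 + 0.93042×0.99961×0.99994 = -0.015865 + 0.930001 = 0.914136.
Q̄ = (S₀/π) × [bracket] = (1361/π) × 0.914136 = 396.02 W/m².
Daily total = Q̄ × 24.00 h × 3600 s/h = 396.02 × 24.00 × 3600 / 10⁶ = 34.22 MJ/m².

34.2 MJ/m²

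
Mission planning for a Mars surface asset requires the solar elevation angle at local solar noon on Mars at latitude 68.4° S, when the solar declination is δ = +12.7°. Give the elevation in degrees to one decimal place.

At local noon the hour angle is zero, so the zenith angle equals |φ − δ| = |-68.4° − (+12.700°)| = 81.100°.
Elevation = 90° − 81.100° = 8.9°.

8.9°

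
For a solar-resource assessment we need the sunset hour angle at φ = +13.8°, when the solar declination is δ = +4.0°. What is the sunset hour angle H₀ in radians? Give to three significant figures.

H₀ = 1.59 rad

cos H₀ = −tan φ · tan δ = −tan(+13.8°) × tan(+4.000°) = -0.0172, so H₀ = 1.5880 rad = 90.98°.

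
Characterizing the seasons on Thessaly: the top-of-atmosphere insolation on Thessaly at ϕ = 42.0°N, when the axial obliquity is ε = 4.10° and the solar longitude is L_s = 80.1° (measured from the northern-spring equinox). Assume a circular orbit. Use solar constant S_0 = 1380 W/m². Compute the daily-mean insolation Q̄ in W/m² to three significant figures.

Q̄ ≈ 359 W/m²

Solar declination: sin δ = sin ε · sin L_s = sin 4.10° × sin 80.1° = 0.07043, so δ = +4.039°.
cos h₀ = −tan(+42.0°) tan(+4.039°) = -0.0636, h₀ = 1.6344 rad.
Bracket: h₀ sin ϕ sin δ + cos ϕ cos δ sin h₀ = 1.6344×0.66913×0.07043 + 0.74314×0.99752×0.99798 = 0.077024 + 0.739800 = 0.816824.
Q̄ = (S_0/π) × [bracket] = (1380/π) × 0.816824 = 358.8 W/m².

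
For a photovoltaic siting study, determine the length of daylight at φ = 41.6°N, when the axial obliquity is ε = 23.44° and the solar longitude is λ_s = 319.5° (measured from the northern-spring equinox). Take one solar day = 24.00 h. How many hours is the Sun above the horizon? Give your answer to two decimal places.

Solar declination: sin δ = sin ε · sin λ_s = sin 23.44° × sin 319.5° = -0.25834, so δ = -14.972°.
cos H₀ = −tan φ · tan δ = −tan(+41.6°) × tan(-14.972°) = 0.2374, so H₀ = 1.3311 rad = 76.27°.
Daylight = 2H₀/(2π) × 24.00 h = (1.3311/π) × 24.00 = 10.17 h.

10.17 h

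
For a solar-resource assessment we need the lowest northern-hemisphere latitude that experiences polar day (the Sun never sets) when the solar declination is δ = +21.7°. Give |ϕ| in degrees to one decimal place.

|ϕ| = 68.3°

Polar day requires cos h₀ = −tan ϕ tan δ ≤ −1, i.e. tan ϕ tan δ ≥ 1.
The boundary is |tan ϕ| · |tan δ| = 1, so |ϕ| = 90° − |δ| = 90° − 21.7° = 68.3° in the northern hemisphere.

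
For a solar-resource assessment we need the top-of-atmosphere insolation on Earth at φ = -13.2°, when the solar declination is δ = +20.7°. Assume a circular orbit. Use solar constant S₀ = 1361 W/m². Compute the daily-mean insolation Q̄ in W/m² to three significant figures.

Q̄ ≈ 341 W/m²

cos H₀ = −tan(-13.2°) tan(+20.700°) = 0.0886, H₀ = 1.4821 rad.
Bracket: H₀ sin φ sin δ + cos φ cos δ sin H₀ = 1.4821×-0.22835×0.35347 + 0.97358×0.93544×0.99606 = -0.119628 + 0.907137 = 0.787509.
Q̄ = (S₀/π) × [bracket] = (1361/π) × 0.787509 = 341.2 W/m².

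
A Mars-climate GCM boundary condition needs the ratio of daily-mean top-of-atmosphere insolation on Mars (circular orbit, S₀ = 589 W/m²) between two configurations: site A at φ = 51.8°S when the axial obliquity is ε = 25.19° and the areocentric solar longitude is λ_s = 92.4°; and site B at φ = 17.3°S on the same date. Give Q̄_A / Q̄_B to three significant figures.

Q̄_A / Q̄_B ≈ 0.204

— Configuration A (φ=-51.8°):
sin δ = sin 25.19° × sin 92.4° = 0.42525, so δ = +25.166°.
cos H₀ = −tan(-51.8°) tan(+25.166°) = 0.5971, H₀ = 0.9310 rad.
Bracket: H₀ sin φ sin δ + cos φ cos δ sin H₀ = 0.9310×-0.78586×0.42525 + 0.61841×0.90508×0.80219 = -0.311128 + 0.448994 = 0.137866.
Q̄ = (S₀/π) × [bracket] = (589/π) × 0.137866 = 25.848 W/m².
— Configuration B (φ=-17.3°):
cos H₀ = −tan(-17.3°) tan(+25.166°) = 0.1463, H₀ = 1.4239 rad.
Bracket: H₀ sin φ sin δ + cos φ cos δ sin H₀ = 1.4239×-0.29737×0.42525 + 0.95476×0.90508×0.98923 = -0.180062 + 0.854827 = 0.674765.
Q̄ = (S₀/π) × [bracket] = (589/π) × 0.674765 = 126.51 W/m².
Ratio Q̄_A / Q̄_B = 25.848 / 126.51 = 0.2043.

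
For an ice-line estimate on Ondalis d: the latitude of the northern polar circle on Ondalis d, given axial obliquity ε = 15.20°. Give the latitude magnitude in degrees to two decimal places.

74.80°

The polar circle is the lowest latitude that experiences at least one full rotation of continuous daylight at the northern-summer solstice; it lies at |φ| = 90° − ε = 90° − 15.20° = 74.80°.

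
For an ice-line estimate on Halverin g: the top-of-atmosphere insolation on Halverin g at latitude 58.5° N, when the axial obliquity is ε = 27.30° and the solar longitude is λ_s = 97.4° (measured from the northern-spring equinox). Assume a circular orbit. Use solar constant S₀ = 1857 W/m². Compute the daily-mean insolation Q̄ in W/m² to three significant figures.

Solar declination: sin δ = sin ε · sin λ_s = sin 27.30° × sin 97.4° = 0.45483, so δ = +27.054°.
cos H₀ = −tan(+58.5°) tan(+27.054°) = -0.8334, H₀ = 2.5560 rad.
Bracket: H₀ sin φ sin δ + cos φ cos δ sin H₀ = 2.5560×0.85264×0.45483 + 0.52250×0.89058×0.55266 = 0.991233 + 0.257168 = 1.248401.
Q̄ = (S₀/π) × [bracket] = (1857/π) × 1.248401 = 737.9 W/m².

Q̄ ≈ 738 W/m²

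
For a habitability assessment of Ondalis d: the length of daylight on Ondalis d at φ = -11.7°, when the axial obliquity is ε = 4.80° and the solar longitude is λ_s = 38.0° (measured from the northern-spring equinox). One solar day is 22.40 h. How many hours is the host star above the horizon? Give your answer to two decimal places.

11.12 h

Solar declination: sin δ = sin ε · sin λ_s = sin 4.80° × sin 38.0° = 0.05152, so δ = +2.953°.
cos H₀ = −tan φ · tan δ = −tan(-11.7°) × tan(+2.953°) = 0.0107, so H₀ = 1.5601 rad = 89.39°.
Daylight = 2H₀/(2π) × 22.40 h = (1.5601/π) × 22.40 = 11.12 h.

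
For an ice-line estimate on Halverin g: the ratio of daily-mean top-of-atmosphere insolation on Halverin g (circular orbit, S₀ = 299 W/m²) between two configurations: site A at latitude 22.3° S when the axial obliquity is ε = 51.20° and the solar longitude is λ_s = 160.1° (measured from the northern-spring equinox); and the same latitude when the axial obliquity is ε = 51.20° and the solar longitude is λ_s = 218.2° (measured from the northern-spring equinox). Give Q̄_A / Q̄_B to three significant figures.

Q̄_A / Q̄_B ≈ 0.661

— Configuration A (φ=-22.3°):
Solar declination: sin δ = sin ε · sin λ_s = sin 51.20° × sin 160.1° = 0.26527, so δ = +15.383°.
cos H₀ = −tan(-22.3°) tan(+15.383°) = 0.1128, H₀ = 1.4577 rad.
Bracket: H₀ sin φ sin δ + cos φ cos δ sin H₀ = 1.4577×-0.37946×0.26527 + 0.92521×0.96417×0.99361 = -0.146731 + 0.886359 = 0.739628.
Q̄ = (S₀/π) × [bracket] = (299/π) × 0.739628 = 70.394 W/m².
— Configuration B (φ=-22.3°):
Solar declination: sin δ = sin ε · sin λ_s = sin 51.20° × sin 218.2° = -0.48195, so δ = -28.813°.
cos H₀ = −tan(-22.3°) tan(-28.813°) = -0.2256, H₀ = 1.7983 rad.
Bracket: H₀ sin φ sin δ + cos φ cos δ sin H₀ = 1.7983×-0.37946×-0.48195 + 0.92521×0.87620×0.97422 = 0.328874 + 0.789770 = 1.118644.
Q̄ = (S₀/π) × [bracket] = (299/π) × 1.118644 = 106.47 W/m².
Ratio Q̄_A / Q̄_B = 70.394 / 106.47 = 0.6612.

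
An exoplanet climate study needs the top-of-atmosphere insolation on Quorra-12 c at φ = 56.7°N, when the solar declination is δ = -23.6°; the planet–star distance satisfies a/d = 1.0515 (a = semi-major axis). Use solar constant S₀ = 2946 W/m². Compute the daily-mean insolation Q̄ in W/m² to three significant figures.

Q̄ ≈ 97.0 W/m²

cos H₀ = −tan(+56.7°) tan(-23.600°) = 0.6651, H₀ = 0.8432 rad.
Bracket: H₀ sin φ sin δ + cos φ cos δ sin H₀ = 0.8432×0.83581×-0.40035 + 0.54902×0.91636×0.74675 = -0.282149 + 0.375690 = 0.093541.
Inverse-square distance factor (a/d)² = 1.0515² = 1.105652.
Q̄ = (S₀/π) × 1.105652 × [bracket] = (2946/π) × 1.105652 × 0.093541 = 96.98 W/m².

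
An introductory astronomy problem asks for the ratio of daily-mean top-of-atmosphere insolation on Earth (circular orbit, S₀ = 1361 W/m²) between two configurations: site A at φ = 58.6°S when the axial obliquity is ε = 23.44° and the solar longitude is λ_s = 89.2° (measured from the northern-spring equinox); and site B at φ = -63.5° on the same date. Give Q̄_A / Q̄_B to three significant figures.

Q̄_A / Q̄_B ≈ 3.90

— Configuration A (φ=-58.6°):
Solar declination: sin δ = sin ε · sin λ_s = sin 23.44° × sin 89.2° = 0.39775, so δ = +23.438°.
cos H₀ = −tan(-58.6°) tan(+23.438°) = 0.7102, H₀ = 0.7810 rad.
Bracket: H₀ sin φ sin δ + cos φ cos δ sin H₀ = 0.7810×-0.85355×0.39775 + 0.52101×0.91749×0.70398 = -0.265149 + 0.336518 = 0.071369.
Q̄ = (S₀/π) × [bracket] = (1361/π) × 0.071369 = 30.918 W/m².
— Configuration B (φ=-63.5°):
cos H₀ = −tan(-63.5°) tan(+23.438°) = 0.8695, H₀ = 0.5166 rad.
Bracket: H₀ sin φ sin δ + cos φ cos δ sin H₀ = 0.5166×-0.89493×0.39775 + 0.44620×0.91749×0.49393 = -0.183888 + 0.202207 = 0.018319.
Q̄ = (S₀/π) × [bracket] = (1361/π) × 0.018319 = 7.9362 W/m².
Ratio Q̄_A / Q̄_B = 30.918 / 7.9362 = 3.896.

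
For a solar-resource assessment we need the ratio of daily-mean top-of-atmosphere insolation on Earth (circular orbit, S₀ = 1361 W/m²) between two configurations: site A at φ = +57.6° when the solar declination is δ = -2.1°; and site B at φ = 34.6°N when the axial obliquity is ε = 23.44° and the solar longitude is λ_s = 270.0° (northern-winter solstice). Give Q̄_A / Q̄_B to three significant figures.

— Configuration A (φ=+57.6°):
cos H₀ = −tan(+57.6°) tan(-2.100°) = 0.0578, H₀ = 1.5130 rad.
Bracket: H₀ sin φ sin δ + cos φ cos δ sin H₀ = 1.5130×0.84433×-0.03664 + 0.53583×0.99933×0.99833 = -0.046807 + 0.534577 = 0.487770.
Q̄ = (S₀/π) × [bracket] = (1361/π) × 0.487770 = 211.31 W/m².
— Configuration B (φ=+34.6°):
Solar declination: sin δ = sin ε · sin λ_s = sin 23.44° × sin 270.0° = -0.39779, so δ = -23.440°.
cos H₀ = −tan(+34.6°) tan(-23.440°) = 0.2991, H₀ = 1.2670 rad.
Bracket: H₀ sin φ sin δ + cos φ cos δ sin H₀ = 1.2670×0.56784×-0.39779 + 0.82314×0.91748×0.95422 = -0.286191 + 0.720641 = 0.434450.
Q̄ = (S₀/π) × [bracket] = (1361/π) × 0.434450 = 188.21 W/m².
Ratio Q̄_A / Q̄_B = 211.31 / 188.21 = 1.123.

Q̄_A / Q̄_B ≈ 1.12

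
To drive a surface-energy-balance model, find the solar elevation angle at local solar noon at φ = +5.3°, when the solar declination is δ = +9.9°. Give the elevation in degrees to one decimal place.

85.4°

At local noon the hour angle is zero, so the zenith angle equals |φ − δ| = |+5.3° − (+9.900°)| = 4.600°.
Elevation = 90° − 4.600° = 85.4°.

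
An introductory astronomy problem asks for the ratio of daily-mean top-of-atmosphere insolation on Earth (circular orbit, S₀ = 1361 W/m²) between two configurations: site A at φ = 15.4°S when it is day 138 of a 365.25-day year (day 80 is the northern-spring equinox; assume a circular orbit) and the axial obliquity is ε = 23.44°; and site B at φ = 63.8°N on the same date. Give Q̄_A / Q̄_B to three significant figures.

Q̄_A / Q̄_B ≈ 0.773

— Configuration A (φ=-15.4°):
Solar longitude: λ_s = 360° × (138 − 80)/365.25 = 57.166°.
sin δ = sin 23.44° × sin 57.166° = 0.33424, so δ = +19.526°.
cos H₀ = −tan(-15.4°) tan(+19.526°) = 0.0977, H₀ = 1.4730 rad.
Bracket: H₀ sin φ sin δ + cos φ cos δ sin H₀ = 1.4730×-0.26556×0.33424 + 0.96410×0.94249×0.99522 = -0.130745 + 0.904311 = 0.773566.
Q̄ = (S₀/π) × [bracket] = (1361/π) × 0.773566 = 335.12 W/m².
— Configuration B (φ=+63.8°):
cos H₀ = −tan(+63.8°) tan(+19.526°) = -0.7207, H₀ = 2.3756 rad.
Bracket: H₀ sin φ sin δ + cos φ cos δ sin H₀ = 2.3756×0.89726×0.33424 + 0.44151×0.94249×0.69323 = 0.712443 + 0.288466 = 1.000909.
Q̄ = (S₀/π) × [bracket] = (1361/π) × 1.000909 = 433.61 W/m².
Ratio Q̄_A / Q̄_B = 335.12 / 433.61 = 0.7729.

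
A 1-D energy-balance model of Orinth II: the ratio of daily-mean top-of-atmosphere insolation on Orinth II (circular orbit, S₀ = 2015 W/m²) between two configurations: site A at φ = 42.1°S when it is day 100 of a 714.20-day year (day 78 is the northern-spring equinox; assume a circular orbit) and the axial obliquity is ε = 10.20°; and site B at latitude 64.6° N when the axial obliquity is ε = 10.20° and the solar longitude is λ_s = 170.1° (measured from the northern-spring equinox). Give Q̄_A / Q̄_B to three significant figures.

Q̄_A / Q̄_B ≈ 1.49

— Configuration A (φ=-42.1°):
Solar longitude: λ_s = 360° × (100 − 78)/714.20 = 11.089°.
sin δ = sin 10.20° × sin 11.089° = 0.03406, so δ = +1.952°.
cos H₀ = −tan(-42.1°) tan(+1.952°) = 0.0308, H₀ = 1.5400 rad.
Bracket: H₀ sin φ sin δ + cos φ cos δ sin H₀ = 1.5400×-0.67043×0.03406 + 0.74198×0.99942×0.99953 = -0.035166 + 0.741201 = 0.706035.
Q̄ = (S₀/π) × [bracket] = (2015/π) × 0.706035 = 452.85 W/m².
— Configuration B (φ=+64.6°):
Solar declination: sin δ = sin ε · sin λ_s = sin 10.20° × sin 170.1° = 0.03045, so δ = +1.745°.
cos H₀ = −tan(+64.6°) tan(+1.745°) = -0.0641, H₀ = 1.6350 rad.
Bracket: H₀ sin φ sin δ + cos φ cos δ sin H₀ = 1.6350×0.90334×0.03045 + 0.42894×0.99954×0.99794 = 0.044973 + 0.427859 = 0.472832.
Q̄ = (S₀/π) × [bracket] = (2015/π) × 0.472832 = 303.27 W/m².
Ratio Q̄_A / Q̄_B = 452.85 / 303.27 = 1.493.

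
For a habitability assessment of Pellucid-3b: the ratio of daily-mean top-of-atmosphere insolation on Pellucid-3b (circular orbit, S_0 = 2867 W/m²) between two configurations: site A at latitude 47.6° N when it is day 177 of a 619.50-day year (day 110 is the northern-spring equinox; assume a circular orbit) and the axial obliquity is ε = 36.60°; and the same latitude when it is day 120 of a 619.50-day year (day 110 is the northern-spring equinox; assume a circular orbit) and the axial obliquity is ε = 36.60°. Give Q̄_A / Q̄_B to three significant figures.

— Configuration A (ϕ=+47.6°):
Solar longitude: L_s = 360° × (177 − 110)/619.50 = 38.935°.
sin δ = sin 36.60° × sin 38.935° = 0.37469, so δ = +22.005°.
cos h₀ = −tan(+47.6°) tan(+22.005°) = -0.4426, h₀ = 2.0293 rad.
Bracket: h₀ sin ϕ sin δ + cos ϕ cos δ sin h₀ = 2.0293×0.73846×0.37469 + 0.67430×0.92715×0.89673 = 0.561494 + 0.560615 = 1.122109.
Q̄ = (S_0/π) × [bracket] = (2867/π) × 1.122109 = 1024.0 W/m².
— Configuration B (ϕ=+47.6°):
Solar longitude: L_s = 360° × (120 − 110)/619.50 = 5.811°.
sin δ = sin 36.60° × sin 5.811° = 0.06037, so δ = +3.461°.
cos h₀ = −tan(+47.6°) tan(+3.461°) = -0.0662, h₀ = 1.6371 rad.
Bracket: h₀ sin ϕ sin δ + cos ϕ cos δ sin h₀ = 1.6371×0.73846×0.06037 + 0.67430×0.99818×0.99780 = 0.072983 + 0.671592 = 0.744575.
Q̄ = (S_0/π) × [bracket] = (2867/π) × 0.744575 = 679.50 W/m².
Ratio Q̄_A / Q̄_B = 1024.0 / 679.50 = 1.507.

Q̄_A / Q̄_B ≈ 1.51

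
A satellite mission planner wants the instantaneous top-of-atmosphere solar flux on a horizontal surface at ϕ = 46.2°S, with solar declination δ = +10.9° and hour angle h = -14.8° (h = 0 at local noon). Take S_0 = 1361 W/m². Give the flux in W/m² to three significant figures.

cos θ_z = sin ϕ sin δ + cos ϕ cos δ cos h = -0.136482 + 0.657107 = 0.520625.
Flux = S_0 · cos θ_z = 1361 × 0.520625 = 708.6 W/m².

709 W/m²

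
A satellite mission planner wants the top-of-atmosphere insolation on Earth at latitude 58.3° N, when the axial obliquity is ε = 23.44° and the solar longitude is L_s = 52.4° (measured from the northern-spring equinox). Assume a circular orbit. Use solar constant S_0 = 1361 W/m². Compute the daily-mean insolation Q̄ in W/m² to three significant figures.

Q̄ ≈ 431 W/m²

Solar declination: sin δ = sin ε · sin L_s = sin 23.44° × sin 52.4° = 0.31516, so δ = +18.371°.
cos h₀ = −tan(+58.3°) tan(+18.371°) = -0.5377, h₀ = 2.1385 rad.
Bracket: h₀ sin ϕ sin δ + cos ϕ cos δ sin h₀ = 2.1385×0.85081×0.31516 + 0.52547×0.94904×0.84314 = 0.573420 + 0.420467 = 0.993887.
Q̄ = (S_0/π) × [bracket] = (1361/π) × 0.993887 = 430.6 W/m².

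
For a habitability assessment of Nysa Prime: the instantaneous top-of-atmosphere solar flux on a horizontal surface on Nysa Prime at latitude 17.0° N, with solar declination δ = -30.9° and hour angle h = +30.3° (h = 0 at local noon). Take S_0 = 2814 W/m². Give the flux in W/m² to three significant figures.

1.57e+03 W/m²

cos θ_z = sin ϕ sin δ + cos ϕ cos δ cos h = -0.150145 + 0.708478 = 0.558333.
Flux = S_0 · cos θ_z = 2814 × 0.558333 = 1571 W/m².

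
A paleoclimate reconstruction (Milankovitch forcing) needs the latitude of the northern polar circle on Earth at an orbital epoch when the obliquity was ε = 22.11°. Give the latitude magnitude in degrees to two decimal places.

The polar circle is the lowest latitude that experiences at least one full rotation of continuous daylight at the northern-summer solstice; it lies at |ϕ| = 90° − ε = 90° − 22.11° = 67.89°.

67.89°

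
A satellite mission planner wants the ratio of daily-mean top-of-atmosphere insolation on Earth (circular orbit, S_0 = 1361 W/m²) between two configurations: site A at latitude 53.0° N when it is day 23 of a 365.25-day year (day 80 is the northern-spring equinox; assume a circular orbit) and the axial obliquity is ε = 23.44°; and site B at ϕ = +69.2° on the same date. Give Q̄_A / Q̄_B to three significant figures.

Q̄_A / Q̄_B ≈ 31.1

— Configuration A (ϕ=+53.0°):
Solar longitude: L_s = 360° × (23 − 80)/365.25 = -56.181°, i.e. -56.181° + 360° = 303.819°.
sin δ = sin 23.44° × sin 303.819° = -0.33048, so δ = -19.298°.
cos h₀ = −tan(+53.0°) tan(-19.298°) = 0.4647, h₀ = 1.0875 rad.
Bracket: h₀ sin ϕ sin δ + cos ϕ cos δ sin h₀ = 1.0875×0.79864×-0.33048 + 0.60182×0.94381×0.88548 = -0.287029 + 0.502956 = 0.215927.
Q̄ = (S_0/π) × [bracket] = (1361/π) × 0.215927 = 93.544 W/m².
— Configuration B (ϕ=+69.2°):
cos h₀ = −tan(+69.2°) tan(-19.298°) = 0.9218, h₀ = 0.3981 rad.
Bracket: h₀ sin ϕ sin δ + cos ϕ cos δ sin h₀ = 0.3981×0.93483×-0.33048 + 0.35511×0.94381×0.38769 = -0.122990 + 0.129937 = 0.006947.
Q̄ = (S_0/π) × [bracket] = (1361/π) × 0.006947 = 3.0096 W/m².
Ratio Q̄_A / Q̄_B = 93.544 / 3.0096 = 31.08.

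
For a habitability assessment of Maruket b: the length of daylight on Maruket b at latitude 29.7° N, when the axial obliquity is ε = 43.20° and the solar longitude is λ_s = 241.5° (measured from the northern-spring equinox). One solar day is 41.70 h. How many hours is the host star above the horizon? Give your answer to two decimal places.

Solar declination: sin δ = sin ε · sin λ_s = sin 43.20° × sin 241.5° = -0.60159, so δ = -36.984°.
cos H₀ = −tan φ · tan δ = −tan(+29.7°) × tan(-36.984°) = 0.4296, so H₀ = 1.1268 rad = 64.56°.
Daylight = 2H₀/(2π) × 41.70 h = (1.1268/π) × 41.70 = 14.96 h.

14.96 h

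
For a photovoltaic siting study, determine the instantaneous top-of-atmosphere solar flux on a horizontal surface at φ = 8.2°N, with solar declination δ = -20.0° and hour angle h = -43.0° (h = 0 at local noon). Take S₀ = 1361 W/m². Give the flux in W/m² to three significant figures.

cos θ_z = sin φ sin δ + cos φ cos δ cos h = -0.048782 + 0.680221 = 0.631439.
Flux = S₀ · cos θ_z = 1361 × 0.631439 = 859.4 W/m².

859 W/m²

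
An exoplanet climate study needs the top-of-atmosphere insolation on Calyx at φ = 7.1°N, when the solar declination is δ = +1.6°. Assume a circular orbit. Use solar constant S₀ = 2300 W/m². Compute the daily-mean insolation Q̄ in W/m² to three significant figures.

cos H₀ = −tan(+7.1°) tan(+1.600°) = -0.0035, H₀ = 1.5743 rad.
Bracket: H₀ sin φ sin δ + cos φ cos δ sin H₀ = 1.5743×0.12360×0.02792 + 0.99233×0.99961×0.99999 = 0.005433 + 0.991933 = 0.997366.
Q̄ = (S₀/π) × [bracket] = (2300/π) × 0.997366 = 730.2 W/m².

Q̄ ≈ 730 W/m²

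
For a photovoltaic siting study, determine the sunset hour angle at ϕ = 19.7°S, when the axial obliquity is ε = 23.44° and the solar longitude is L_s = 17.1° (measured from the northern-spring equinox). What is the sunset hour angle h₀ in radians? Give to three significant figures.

h₀ = 1.53 rad

Solar declination: sin δ = sin ε · sin L_s = sin 23.44° × sin 17.1° = 0.11697, so δ = +6.717°.
cos h₀ = −tan ϕ · tan δ = −tan(-19.7°) × tan(+6.717°) = 0.0422, so h₀ = 1.5286 rad = 87.58°.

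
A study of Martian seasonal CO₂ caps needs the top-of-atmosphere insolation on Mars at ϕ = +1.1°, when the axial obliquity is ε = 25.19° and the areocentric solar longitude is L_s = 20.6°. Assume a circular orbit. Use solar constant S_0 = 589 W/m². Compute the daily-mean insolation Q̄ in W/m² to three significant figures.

Q̄ ≈ 186 W/m²

sin δ = sin 25.19° × sin 20.6° = 0.14975, so δ = +8.613°.
cos h₀ = −tan(+1.1°) tan(+8.613°) = -0.0029, h₀ = 1.5737 rad.
Bracket: h₀ sin ϕ sin δ + cos ϕ cos δ sin h₀ = 1.5737×0.01920×0.14975 + 0.99982×0.98872×1.00000 = 0.004525 + 0.988542 = 0.993067.
Q̄ = (S_0/π) × [bracket] = (589/π) × 0.993067 = 186.2 W/m².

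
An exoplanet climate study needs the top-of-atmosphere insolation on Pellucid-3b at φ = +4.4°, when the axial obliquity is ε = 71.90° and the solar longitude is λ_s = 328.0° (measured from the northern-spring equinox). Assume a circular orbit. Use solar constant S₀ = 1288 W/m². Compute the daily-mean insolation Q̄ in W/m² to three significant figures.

Q̄ ≈ 329 W/m²

Solar declination: sin δ = sin ε · sin λ_s = sin 71.90° × sin 328.0° = -0.50370, so δ = -30.245°.
cos H₀ = −tan(+4.4°) tan(-30.245°) = 0.0449, H₀ = 1.5259 rad.
Bracket: H₀ sin φ sin δ + cos φ cos δ sin H₀ = 1.5259×0.07672×-0.50370 + 0.99705×0.86388×0.99899 = -0.058967 + 0.860462 = 0.801495.
Q̄ = (S₀/π) × [bracket] = (1288/π) × 0.801495 = 328.6 W/m².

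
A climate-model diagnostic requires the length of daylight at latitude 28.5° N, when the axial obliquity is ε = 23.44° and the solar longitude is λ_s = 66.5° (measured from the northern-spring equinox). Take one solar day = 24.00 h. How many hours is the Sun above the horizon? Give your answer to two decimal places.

Solar declination: sin δ = sin ε · sin λ_s = sin 23.44° × sin 66.5° = 0.36480, so δ = +21.395°.
cos H₀ = −tan φ · tan δ = −tan(+28.5°) × tan(+21.395°) = -0.2127, so H₀ = 1.7852 rad = 102.28°.
Daylight = 2H₀/(2π) × 24.00 h = (1.7852/π) × 24.00 = 13.64 h.

13.64 h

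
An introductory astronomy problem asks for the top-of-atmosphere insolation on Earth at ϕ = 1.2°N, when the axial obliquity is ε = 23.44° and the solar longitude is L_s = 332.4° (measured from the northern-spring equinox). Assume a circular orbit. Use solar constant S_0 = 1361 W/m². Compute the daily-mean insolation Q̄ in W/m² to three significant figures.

Q̄ ≈ 423 W/m²

Solar declination: sin δ = sin ε · sin L_s = sin 23.44° × sin 332.4° = -0.18429, so δ = -10.620°.
cos h₀ = −tan(+1.2°) tan(-10.620°) = 0.0039, h₀ = 1.5669 rad.
Bracket: h₀ sin ϕ sin δ + cos ϕ cos δ sin h₀ = 1.5669×0.02094×-0.18429 + 0.99978×0.98287×0.99999 = -0.006047 + 0.982644 = 0.976597.
Q̄ = (S_0/π) × [bracket] = (1361/π) × 0.976597 = 423.1 W/m².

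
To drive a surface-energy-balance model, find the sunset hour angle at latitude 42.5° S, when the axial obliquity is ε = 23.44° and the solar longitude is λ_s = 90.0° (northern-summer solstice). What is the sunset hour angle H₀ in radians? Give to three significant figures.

Solar declination: sin δ = sin ε · sin λ_s = sin 23.44° × sin 90.0° = 0.39779, so δ = +23.440°.
cos H₀ = −tan φ · tan δ = −tan(-42.5°) × tan(+23.440°) = 0.3973, so H₀ = 1.1622 rad = 66.59°.

H₀ = 1.16 rad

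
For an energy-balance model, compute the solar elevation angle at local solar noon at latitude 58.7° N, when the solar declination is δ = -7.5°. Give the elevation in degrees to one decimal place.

At local noon the hour angle is zero, so the zenith angle equals |φ − δ| = |+58.7° − (-7.500°)| = 66.200°.
Elevation = 90° − 66.200° = 23.8°.

23.8°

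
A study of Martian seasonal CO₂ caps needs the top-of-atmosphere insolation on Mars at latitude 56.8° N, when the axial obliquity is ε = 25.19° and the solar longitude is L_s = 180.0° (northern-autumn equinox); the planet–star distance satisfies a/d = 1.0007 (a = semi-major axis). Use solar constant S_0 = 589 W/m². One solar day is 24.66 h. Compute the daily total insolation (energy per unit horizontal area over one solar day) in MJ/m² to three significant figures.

Solar declination: sin δ = sin ε · sin L_s = sin 25.19° × sin 180.0° = 0.00000, so δ = +0.000°.
cos h₀ = −tan(+56.8°) tan(+0.000°) = -0.0000, h₀ = 1.5708 rad.
Bracket: h₀ sin ϕ sin δ + cos ϕ cos δ sin h₀ = 1.5708×0.83676×0.00000 + 0.54756×1.00000×1.00000 = 0.000000 + 0.547560 = 0.547560.
Inverse-square distance factor (a/d)² = 1.0007² = 1.001400.
Q̄ = (S_0/π) × 1.001400 × [bracket] = (589/π) × 1.001400 × 0.547560 = 102.80 W/m².
Daily total = Q̄ × 24.66 h × 3600 s/h = 102.80 × 24.66 × 3600 / 10⁶ = 9.126 MJ/m².

9.13 MJ/m²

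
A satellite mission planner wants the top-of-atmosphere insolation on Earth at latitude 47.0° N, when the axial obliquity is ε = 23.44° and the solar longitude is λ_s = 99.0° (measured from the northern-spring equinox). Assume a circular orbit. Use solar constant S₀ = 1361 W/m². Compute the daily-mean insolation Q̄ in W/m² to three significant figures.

Solar declination: sin δ = sin ε · sin λ_s = sin 23.44° × sin 99.0° = 0.39289, so δ = +23.135°.
cos H₀ = −tan(+47.0°) tan(+23.135°) = -0.4582, H₀ = 2.0467 rad.
Bracket: H₀ sin φ sin δ + cos φ cos δ sin H₀ = 2.0467×0.73135×0.39289 + 0.68200×0.91959×0.88887 = 0.588099 + 0.557464 = 1.145563.
Q̄ = (S₀/π) × [bracket] = (1361/π) × 1.145563 = 496.3 W/m².

Q̄ ≈ 496 W/m²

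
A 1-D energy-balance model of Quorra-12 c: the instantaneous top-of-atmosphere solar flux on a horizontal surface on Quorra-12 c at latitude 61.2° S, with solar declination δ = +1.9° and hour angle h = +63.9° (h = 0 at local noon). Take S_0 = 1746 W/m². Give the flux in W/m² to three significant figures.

319 W/m²

cos θ_z = sin ϕ sin δ + cos ϕ cos δ cos h = -0.029054 + 0.211826 = 0.182772.
Flux = S_0 · cos θ_z = 1746 × 0.182772 = 319.1 W/m².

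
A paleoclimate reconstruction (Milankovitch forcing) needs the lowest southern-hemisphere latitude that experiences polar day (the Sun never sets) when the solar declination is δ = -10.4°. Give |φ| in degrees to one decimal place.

|φ| = 79.6°

Polar day requires cos H₀ = −tan φ tan δ ≤ −1, i.e. tan φ tan δ ≥ 1.
The boundary is |tan φ| · |tan δ| = 1, so |φ| = 90° − |δ| = 90° − 10.4° = 79.6° in the southern hemisphere.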